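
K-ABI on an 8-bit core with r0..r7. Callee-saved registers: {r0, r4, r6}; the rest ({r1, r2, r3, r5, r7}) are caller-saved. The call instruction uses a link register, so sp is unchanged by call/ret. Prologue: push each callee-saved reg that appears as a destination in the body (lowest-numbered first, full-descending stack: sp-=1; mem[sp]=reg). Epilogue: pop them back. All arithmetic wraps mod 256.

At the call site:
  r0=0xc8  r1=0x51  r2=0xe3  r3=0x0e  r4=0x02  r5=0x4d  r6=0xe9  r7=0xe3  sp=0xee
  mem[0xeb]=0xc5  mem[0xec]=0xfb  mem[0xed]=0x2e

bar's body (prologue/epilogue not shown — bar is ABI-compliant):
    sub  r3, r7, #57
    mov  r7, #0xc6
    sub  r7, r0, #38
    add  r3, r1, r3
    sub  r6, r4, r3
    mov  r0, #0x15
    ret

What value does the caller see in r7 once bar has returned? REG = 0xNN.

prologue: push r0 → mem[0xed]=0xc8, sp=0xed
prologue: push r6 → mem[0xec]=0xe9, sp=0xec
body[0] sub  r3, r7, #57 → r3=0xaa
body[1] mov  r7, #0xc6 → r7=0xc6
body[2] sub  r7, r0, #38 → r7=0xa2
body[3] add  r3, r1, r3 → r3=0xfb
body[4] sub  r6, r4, r3 → r6=0x07
body[5] mov  r0, #0x15 → r0=0x15
epilogue: pop r6=0xe9, sp=0xed
epilogue: pop r0=0xc8, sp=0xee
r7 is caller-saved → body value

REG = 0xa2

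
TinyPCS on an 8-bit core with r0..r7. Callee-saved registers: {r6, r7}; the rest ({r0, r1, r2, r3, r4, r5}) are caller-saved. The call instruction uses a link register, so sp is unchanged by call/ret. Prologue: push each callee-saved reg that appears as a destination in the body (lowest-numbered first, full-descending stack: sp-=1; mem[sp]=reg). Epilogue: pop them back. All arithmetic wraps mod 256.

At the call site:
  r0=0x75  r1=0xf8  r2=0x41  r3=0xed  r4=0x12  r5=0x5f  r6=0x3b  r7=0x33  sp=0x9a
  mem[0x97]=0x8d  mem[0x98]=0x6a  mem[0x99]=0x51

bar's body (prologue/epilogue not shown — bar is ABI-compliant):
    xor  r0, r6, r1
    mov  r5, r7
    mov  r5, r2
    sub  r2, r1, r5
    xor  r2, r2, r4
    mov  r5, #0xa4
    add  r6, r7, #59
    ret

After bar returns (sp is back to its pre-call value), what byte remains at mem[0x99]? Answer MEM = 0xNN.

prologue: push r6 -> mem[0x99]=0x3b, sp=0x99
body[0] xor  r0, r6, r1 -> r0=0xc3
body[1] mov  r5, r7 -> r5=0x33
body[2] mov  r5, r2 -> r5=0x41
body[3] sub  r2, r1, r5 -> r2=0xb7
body[4] xor  r2, r2, r4 -> r2=0xa5
body[5] mov  r5, #0xa4 -> r5=0xa4
body[6] add  r6, r7, #59 -> r6=0x6e
epilogue: pop r6=0x3b, sp=0x9a
prologue pushed ['r6'] at ['0x99']

MEM = 0x3b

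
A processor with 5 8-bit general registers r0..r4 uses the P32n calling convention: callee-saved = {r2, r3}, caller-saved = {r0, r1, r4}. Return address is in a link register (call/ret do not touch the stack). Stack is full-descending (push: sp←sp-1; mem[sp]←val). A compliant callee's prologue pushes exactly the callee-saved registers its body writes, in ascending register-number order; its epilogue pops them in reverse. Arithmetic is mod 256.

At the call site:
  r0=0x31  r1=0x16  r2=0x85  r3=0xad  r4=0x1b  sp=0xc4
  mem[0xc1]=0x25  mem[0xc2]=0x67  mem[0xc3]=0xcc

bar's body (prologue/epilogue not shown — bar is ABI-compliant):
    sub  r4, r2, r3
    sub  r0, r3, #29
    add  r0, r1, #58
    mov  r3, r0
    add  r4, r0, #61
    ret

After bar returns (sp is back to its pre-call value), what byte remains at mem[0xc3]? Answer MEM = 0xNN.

prologue: push r3 → mem[0xc3]=0xad, sp=0xc3
body[0] sub  r4, r2, r3 → r4=0xd8
body[1] sub  r0, r3, #29 → r0=0x90
body[2] add  r0, r1, #58 → r0=0x50
body[3] mov  r3, r0 → r3=0x50
body[4] add  r4, r0, #61 → r4=0x8d
epilogue: pop r3=0xad, sp=0xc4
prologue pushed ['r3'] at ['0xc3']

MEM = 0xad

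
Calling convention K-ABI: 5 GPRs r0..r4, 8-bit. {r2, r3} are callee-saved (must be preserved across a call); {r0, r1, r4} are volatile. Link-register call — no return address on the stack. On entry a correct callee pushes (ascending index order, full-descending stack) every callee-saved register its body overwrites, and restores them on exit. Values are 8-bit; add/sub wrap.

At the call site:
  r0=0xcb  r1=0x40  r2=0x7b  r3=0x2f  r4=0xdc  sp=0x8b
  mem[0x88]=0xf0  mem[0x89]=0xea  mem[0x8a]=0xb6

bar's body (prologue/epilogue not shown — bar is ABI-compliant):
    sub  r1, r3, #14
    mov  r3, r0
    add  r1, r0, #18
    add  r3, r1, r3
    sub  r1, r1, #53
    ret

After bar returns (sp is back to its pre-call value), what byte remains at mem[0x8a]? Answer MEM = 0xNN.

prologue: push r3 → mem[0x8a]=0x2f, sp=0x8a
body[0] sub  r1, r3, #14 → r1=0x21
body[1] mov  r3, r0 → r3=0xcb
body[2] add  r1, r0, #18 → r1=0xdd
body[3] add  r3, r1, r3 → r3=0xa8
body[4] sub  r1, r1, #53 → r1=0xa8
epilogue: pop r3=0x2f, sp=0x8b
prologue pushed ['r3'] at ['0x8a']

MEM = 0x2f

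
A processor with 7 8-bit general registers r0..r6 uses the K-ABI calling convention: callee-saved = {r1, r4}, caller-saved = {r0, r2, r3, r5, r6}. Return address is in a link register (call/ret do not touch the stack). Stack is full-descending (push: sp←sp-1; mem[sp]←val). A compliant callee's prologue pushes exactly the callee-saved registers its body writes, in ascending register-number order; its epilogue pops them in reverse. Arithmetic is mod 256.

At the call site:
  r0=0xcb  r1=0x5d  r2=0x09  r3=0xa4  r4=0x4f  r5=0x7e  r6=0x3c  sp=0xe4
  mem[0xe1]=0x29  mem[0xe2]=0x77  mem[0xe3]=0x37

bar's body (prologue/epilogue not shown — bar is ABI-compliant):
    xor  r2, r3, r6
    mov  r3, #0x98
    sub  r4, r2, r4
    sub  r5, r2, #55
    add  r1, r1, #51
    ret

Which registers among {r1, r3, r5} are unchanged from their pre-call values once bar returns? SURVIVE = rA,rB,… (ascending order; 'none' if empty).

prologue: push r1 → mem[0xe3]=0x5d, sp=0xe3
prologue: push r4 → mem[0xe2]=0x4f, sp=0xe2
body[0] xor  r2, r3, r6 → r2=0x98
body[1] mov  r3, #0x98 → r3=0x98
body[2] sub  r4, r2, r4 → r4=0x49
body[3] sub  r5, r2, #55 → r5=0x61
body[4] add  r1, r1, #51 → r1=0x90
epilogue: pop r4=0x4f, sp=0xe3
epilogue: pop r1=0x5d, sp=0xe4
r1: callee-saved, written=True
r3: caller-saved, written=True
r5: caller-saved, written=True

SURVIVE = r1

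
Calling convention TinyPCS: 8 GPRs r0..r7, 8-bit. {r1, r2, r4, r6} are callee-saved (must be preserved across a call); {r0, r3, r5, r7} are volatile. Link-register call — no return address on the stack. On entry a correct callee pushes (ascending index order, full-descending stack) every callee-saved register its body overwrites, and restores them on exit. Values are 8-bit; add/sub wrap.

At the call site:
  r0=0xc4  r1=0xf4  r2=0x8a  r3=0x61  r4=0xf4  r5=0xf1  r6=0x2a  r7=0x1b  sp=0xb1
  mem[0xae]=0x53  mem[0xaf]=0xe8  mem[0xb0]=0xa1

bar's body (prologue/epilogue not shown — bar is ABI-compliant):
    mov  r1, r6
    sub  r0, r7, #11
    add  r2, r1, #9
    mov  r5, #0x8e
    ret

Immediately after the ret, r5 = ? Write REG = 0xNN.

prologue: push r1 → mem[0xb0]=0xf4, sp=0xb0
prologue: push r2 → mem[0xaf]=0x8a, sp=0xaf
body[0] mov  r1, r6 → r1=0x2a
body[1] sub  r0, r7, #11 → r0=0x10
body[2] add  r2, r1, #9 → r2=0x33
body[3] mov  r5, #0x8e → r5=0x8e
epilogue: pop r2=0x8a, sp=0xb0
epilogue: pop r1=0xf4, sp=0xb1
r5 is caller-saved → body value

REG = 0x8e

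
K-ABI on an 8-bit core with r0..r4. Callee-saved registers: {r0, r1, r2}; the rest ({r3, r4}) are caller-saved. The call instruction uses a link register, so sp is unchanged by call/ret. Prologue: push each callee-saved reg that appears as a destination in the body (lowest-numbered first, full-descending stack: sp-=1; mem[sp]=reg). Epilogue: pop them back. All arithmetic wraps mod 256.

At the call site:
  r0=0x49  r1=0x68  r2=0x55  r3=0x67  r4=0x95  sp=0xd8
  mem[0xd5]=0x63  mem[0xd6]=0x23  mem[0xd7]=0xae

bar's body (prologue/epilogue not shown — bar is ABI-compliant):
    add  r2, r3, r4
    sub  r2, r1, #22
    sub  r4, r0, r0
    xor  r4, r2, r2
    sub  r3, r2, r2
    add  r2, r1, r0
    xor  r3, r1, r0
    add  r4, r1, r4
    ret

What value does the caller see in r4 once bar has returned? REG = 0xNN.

REG = 0x68

prologue: push r2 → mem[0xd7]=0x55, sp=0xd7
body[0] add  r2, r3, r4 → r2=0xfc
body[1] sub  r2, r1, #22 → r2=0x52
body[2] sub  r4, r0, r0 → r4=0x00
body[3] xor  r4, r2, r2 → r4=0x00
body[4] sub  r3, r2, r2 → r3=0x00
body[5] add  r2, r1, r0 → r2=0xb1
body[6] xor  r3, r1, r0 → r3=0x21
body[7] add  r4, r1, r4 → r4=0x68
epilogue: pop r2=0x55, sp=0xd8
r4 is caller-saved → body value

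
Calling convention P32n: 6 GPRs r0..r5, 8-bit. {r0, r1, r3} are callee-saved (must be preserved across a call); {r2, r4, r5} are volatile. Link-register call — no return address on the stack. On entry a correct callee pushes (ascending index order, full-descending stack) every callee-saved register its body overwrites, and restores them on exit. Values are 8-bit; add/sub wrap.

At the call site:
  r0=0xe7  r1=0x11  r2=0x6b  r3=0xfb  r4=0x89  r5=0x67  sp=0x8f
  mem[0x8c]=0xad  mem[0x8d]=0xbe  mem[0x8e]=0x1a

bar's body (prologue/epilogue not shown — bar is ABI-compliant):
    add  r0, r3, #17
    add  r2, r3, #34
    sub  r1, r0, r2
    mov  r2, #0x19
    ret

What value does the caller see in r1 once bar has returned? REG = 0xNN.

prologue: push r0 -> mem[0x8e]=0xe7, sp=0x8e
prologue: push r1 -> mem[0x8d]=0x11, sp=0x8d
body[0] add  r0, r3, #17 -> r0=0x0c
body[1] add  r2, r3, #34 -> r2=0x1d
body[2] sub  r1, r0, r2 -> r1=0xef
body[3] mov  r2, #0x19 -> r2=0x19
epilogue: pop r1=0x11, sp=0x8e
epilogue: pop r0=0xe7, sp=0x8f
r1 is callee-saved -> restored

REG = 0x11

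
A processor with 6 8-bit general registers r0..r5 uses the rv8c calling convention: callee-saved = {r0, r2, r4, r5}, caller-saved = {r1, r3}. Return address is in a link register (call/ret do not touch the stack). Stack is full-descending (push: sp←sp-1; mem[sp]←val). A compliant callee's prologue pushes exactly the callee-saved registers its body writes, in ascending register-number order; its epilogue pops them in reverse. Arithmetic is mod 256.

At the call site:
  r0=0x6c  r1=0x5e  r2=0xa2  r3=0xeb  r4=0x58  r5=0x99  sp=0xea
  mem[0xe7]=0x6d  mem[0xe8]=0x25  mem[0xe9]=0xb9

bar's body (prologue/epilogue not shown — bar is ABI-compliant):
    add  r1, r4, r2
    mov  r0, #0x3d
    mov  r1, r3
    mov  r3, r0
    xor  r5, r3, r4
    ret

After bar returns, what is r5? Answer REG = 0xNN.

REG = 0x99

prologue: push r0 -> mem[0xe9]=0x6c, sp=0xe9
prologue: push r5 -> mem[0xe8]=0x99, sp=0xe8
body[0] add  r1, r4, r2 -> r1=0xfa
body[1] mov  r0, #0x3d -> r0=0x3d
body[2] mov  r1, r3 -> r1=0xeb
body[3] mov  r3, r0 -> r3=0x3d
body[4] xor  r5, r3, r4 -> r5=0x65
epilogue: pop r5=0x99, sp=0xe9
epilogue: pop r0=0x6c, sp=0xea
r5 is callee-saved -> restored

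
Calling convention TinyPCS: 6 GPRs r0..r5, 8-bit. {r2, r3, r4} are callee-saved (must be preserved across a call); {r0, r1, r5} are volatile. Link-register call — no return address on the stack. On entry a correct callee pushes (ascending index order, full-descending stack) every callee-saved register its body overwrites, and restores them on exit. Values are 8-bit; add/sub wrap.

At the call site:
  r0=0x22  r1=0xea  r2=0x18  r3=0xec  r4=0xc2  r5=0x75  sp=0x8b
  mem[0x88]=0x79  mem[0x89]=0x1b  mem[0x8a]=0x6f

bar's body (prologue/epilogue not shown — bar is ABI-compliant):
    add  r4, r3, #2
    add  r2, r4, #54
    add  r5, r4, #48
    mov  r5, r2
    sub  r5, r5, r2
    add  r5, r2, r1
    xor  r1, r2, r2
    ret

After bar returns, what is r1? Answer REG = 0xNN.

REG = 0x00

prologue: push r2 → mem[0x8a]=0x18, sp=0x8a
prologue: push r4 → mem[0x89]=0xc2, sp=0x89
body[0] add  r4, r3, #2 → r4=0xee
body[1] add  r2, r4, #54 → r2=0x24
body[2] add  r5, r4, #48 → r5=0x1e
body[3] mov  r5, r2 → r5=0x24
body[4] sub  r5, r5, r2 → r5=0x00
body[5] add  r5, r2, r1 → r5=0x0e
body[6] xor  r1, r2, r2 → r1=0x00
epilogue: pop r4=0xc2, sp=0x8a
epilogue: pop r2=0x18, sp=0x8b
r1 is caller-saved → body value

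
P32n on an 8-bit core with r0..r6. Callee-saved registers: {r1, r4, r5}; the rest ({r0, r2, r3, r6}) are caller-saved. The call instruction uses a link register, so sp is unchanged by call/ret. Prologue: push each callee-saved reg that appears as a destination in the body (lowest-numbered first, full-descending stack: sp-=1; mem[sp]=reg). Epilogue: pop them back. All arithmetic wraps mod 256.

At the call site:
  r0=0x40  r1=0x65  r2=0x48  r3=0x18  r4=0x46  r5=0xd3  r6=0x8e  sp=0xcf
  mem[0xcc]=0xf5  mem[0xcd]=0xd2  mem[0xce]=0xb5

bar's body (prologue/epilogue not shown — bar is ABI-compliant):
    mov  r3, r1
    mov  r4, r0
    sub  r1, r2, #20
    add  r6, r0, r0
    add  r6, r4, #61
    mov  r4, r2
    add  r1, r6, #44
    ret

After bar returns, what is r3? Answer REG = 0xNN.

prologue: push r1 → mem[0xce]=0x65, sp=0xce
prologue: push r4 → mem[0xcd]=0x46, sp=0xcd
body[0] mov  r3, r1 → r3=0x65
body[1] mov  r4, r0 → r4=0x40
body[2] sub  r1, r2, #20 → r1=0x34
body[3] add  r6, r0, r0 → r6=0x80
body[4] add  r6, r4, #61 → r6=0x7d
body[5] mov  r4, r2 → r4=0x48
body[6] add  r1, r6, #44 → r1=0xa9
epilogue: pop r4=0x46, sp=0xce
epilogue: pop r1=0x65, sp=0xcf
r3 is caller-saved → body value

REG = 0x65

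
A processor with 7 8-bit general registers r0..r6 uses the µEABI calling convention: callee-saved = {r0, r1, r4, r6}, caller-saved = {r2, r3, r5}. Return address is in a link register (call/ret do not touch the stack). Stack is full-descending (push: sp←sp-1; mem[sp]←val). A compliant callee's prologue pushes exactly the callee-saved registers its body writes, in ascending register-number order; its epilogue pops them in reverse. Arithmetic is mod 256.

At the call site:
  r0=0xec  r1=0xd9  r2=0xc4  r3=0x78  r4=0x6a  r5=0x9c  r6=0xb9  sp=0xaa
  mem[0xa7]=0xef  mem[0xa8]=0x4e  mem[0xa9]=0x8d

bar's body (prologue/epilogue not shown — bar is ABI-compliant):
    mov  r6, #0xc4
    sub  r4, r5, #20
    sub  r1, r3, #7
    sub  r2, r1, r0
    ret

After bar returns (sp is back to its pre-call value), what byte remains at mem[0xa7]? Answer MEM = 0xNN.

MEM = 0xb9

prologue: push r1 → mem[0xa9]=0xd9, sp=0xa9
prologue: push r4 → mem[0xa8]=0x6a, sp=0xa8
prologue: push r6 → mem[0xa7]=0xb9, sp=0xa7
body[0] mov  r6, #0xc4 → r6=0xc4
body[1] sub  r4, r5, #20 → r4=0x88
body[2] sub  r1, r3, #7 → r1=0x71
body[3] sub  r2, r1, r0 → r2=0x85
epilogue: pop r6=0xb9, sp=0xa8
epilogue: pop r4=0x6a, sp=0xa9
epilogue: pop r1=0xd9, sp=0xaa
prologue pushed ['r1', 'r4', 'r6'] at ['0xa9', '0xa8', '0xa7']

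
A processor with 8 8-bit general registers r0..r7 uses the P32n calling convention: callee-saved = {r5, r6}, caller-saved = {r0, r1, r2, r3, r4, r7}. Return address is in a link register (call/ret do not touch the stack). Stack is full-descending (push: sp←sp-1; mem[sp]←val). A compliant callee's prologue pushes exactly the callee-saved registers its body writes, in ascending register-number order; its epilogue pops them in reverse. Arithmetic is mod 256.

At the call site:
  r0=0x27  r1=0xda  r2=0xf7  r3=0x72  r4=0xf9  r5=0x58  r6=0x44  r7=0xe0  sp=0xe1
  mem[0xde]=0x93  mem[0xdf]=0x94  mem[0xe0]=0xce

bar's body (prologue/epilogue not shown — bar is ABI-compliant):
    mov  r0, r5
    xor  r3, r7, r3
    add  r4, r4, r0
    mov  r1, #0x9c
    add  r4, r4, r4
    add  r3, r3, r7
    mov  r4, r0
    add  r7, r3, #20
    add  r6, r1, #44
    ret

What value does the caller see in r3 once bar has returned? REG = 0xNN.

prologue: push r6 → mem[0xe0]=0x44, sp=0xe0
body[0] mov  r0, r5 → r0=0x58
body[1] xor  r3, r7, r3 → r3=0x92
body[2] add  r4, r4, r0 → r4=0x51
body[3] mov  r1, #0x9c → r1=0x9c
body[4] add  r4, r4, r4 → r4=0xa2
body[5] add  r3, r3, r7 → r3=0x72
body[6] mov  r4, r0 → r4=0x58
body[7] add  r7, r3, #20 → r7=0x86
body[8] add  r6, r1, #44 → r6=0xc8
epilogue: pop r6=0x44, sp=0xe1
r3 is caller-saved → body value

REG = 0x72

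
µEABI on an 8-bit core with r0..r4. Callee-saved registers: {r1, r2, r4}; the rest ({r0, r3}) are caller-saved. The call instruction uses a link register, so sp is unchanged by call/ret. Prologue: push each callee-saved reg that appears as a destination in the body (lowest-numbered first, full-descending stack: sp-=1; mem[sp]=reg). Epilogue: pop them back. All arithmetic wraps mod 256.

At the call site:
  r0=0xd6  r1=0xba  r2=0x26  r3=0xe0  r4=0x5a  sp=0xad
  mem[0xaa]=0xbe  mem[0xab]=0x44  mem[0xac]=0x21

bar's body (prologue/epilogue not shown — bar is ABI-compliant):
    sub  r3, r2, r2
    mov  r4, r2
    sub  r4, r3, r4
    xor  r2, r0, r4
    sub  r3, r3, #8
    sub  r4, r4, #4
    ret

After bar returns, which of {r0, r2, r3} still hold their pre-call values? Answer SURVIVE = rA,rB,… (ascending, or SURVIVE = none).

SURVIVE = r0,r2

prologue: push r2 -> mem[0xac]=0x26, sp=0xac
prologue: push r4 -> mem[0xab]=0x5a, sp=0xab
body[0] sub  r3, r2, r2 -> r3=0x00
body[1] mov  r4, r2 -> r4=0x26
body[2] sub  r4, r3, r4 -> r4=0xda
body[3] xor  r2, r0, r4 -> r2=0x0c
body[4] sub  r3, r3, #8 -> r3=0xf8
body[5] sub  r4, r4, #4 -> r4=0xd6
epilogue: pop r4=0x5a, sp=0xac
epilogue: pop r2=0x26, sp=0xad
r0: caller-saved, written=False
r2: callee-saved, written=True
r3: caller-saved, written=True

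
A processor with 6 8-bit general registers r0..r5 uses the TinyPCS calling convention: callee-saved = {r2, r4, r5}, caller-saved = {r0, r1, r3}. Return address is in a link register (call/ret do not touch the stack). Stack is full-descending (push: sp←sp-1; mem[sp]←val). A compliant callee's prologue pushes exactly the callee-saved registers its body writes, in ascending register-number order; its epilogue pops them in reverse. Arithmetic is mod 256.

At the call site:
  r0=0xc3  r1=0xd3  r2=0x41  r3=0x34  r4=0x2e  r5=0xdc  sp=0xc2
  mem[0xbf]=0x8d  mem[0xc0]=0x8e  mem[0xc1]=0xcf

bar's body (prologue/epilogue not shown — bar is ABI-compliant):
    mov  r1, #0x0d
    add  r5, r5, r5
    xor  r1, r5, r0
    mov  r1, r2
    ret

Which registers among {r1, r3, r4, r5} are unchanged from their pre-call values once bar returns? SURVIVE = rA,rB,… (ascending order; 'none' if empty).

SURVIVE = r3,r4,r5

prologue: push r5 → mem[0xc1]=0xdc, sp=0xc1
body[0] mov  r1, #0x0d → r1=0x0d
body[1] add  r5, r5, r5 → r5=0xb8
body[2] xor  r1, r5, r0 → r1=0x7b
body[3] mov  r1, r2 → r1=0x41
epilogue: pop r5=0xdc, sp=0xc2
r1: caller-saved, written=True
r3: caller-saved, written=False
r4: callee-saved, written=False
r5: callee-saved, written=True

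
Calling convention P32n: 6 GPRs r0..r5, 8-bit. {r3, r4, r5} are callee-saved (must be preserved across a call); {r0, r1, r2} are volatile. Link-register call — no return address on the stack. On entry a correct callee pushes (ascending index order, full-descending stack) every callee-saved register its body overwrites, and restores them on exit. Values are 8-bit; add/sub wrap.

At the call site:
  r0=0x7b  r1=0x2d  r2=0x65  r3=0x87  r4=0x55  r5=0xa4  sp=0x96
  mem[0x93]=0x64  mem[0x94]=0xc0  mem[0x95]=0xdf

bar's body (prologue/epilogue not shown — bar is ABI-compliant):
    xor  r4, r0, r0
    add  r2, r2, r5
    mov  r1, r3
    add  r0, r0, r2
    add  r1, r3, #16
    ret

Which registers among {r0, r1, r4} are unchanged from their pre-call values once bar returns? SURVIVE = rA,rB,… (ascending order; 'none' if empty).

SURVIVE = r4

prologue: push r4 -> mem[0x95]=0x55, sp=0x95
body[0] xor  r4, r0, r0 -> r4=0x00
body[1] add  r2, r2, r5 -> r2=0x09
body[2] mov  r1, r3 -> r1=0x87
body[3] add  r0, r0, r2 -> r0=0x84
body[4] add  r1, r3, #16 -> r1=0x97
epilogue: pop r4=0x55, sp=0x96
r0: caller-saved, written=True
r1: caller-saved, written=True
r4: callee-saved, written=True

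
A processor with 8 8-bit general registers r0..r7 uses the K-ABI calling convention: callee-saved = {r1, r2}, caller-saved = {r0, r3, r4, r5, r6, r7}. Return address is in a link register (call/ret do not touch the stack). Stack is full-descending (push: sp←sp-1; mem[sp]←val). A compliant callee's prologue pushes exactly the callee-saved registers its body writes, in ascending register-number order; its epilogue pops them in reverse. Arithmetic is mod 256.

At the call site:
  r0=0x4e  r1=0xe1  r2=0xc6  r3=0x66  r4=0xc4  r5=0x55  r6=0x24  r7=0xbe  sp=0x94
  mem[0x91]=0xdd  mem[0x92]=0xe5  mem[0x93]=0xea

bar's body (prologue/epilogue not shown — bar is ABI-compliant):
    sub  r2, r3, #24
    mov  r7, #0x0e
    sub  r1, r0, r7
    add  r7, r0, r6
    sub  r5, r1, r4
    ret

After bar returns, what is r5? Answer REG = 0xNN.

prologue: push r1 → mem[0x93]=0xe1, sp=0x93
prologue: push r2 → mem[0x92]=0xc6, sp=0x92
body[0] sub  r2, r3, #24 → r2=0x4e
body[1] mov  r7, #0x0e → r7=0x0e
body[2] sub  r1, r0, r7 → r1=0x40
body[3] add  r7, r0, r6 → r7=0x72
body[4] sub  r5, r1, r4 → r5=0x7c
epilogue: pop r2=0xc6, sp=0x93
epilogue: pop r1=0xe1, sp=0x94
r5 is caller-saved → body value

REG = 0x7c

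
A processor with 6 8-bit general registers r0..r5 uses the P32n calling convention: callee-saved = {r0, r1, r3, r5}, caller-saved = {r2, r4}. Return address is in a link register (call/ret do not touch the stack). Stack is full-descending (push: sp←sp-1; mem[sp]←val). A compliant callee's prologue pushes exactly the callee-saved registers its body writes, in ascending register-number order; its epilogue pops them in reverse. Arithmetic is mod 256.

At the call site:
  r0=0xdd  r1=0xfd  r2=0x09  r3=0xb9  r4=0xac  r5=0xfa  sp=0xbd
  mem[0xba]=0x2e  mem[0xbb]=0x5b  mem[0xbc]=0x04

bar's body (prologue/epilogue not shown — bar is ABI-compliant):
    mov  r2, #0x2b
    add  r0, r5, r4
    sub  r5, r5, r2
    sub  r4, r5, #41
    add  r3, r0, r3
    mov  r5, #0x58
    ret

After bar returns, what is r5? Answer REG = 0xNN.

prologue: push r0 → mem[0xbc]=0xdd, sp=0xbc
prologue: push r3 → mem[0xbb]=0xb9, sp=0xbb
prologue: push r5 → mem[0xba]=0xfa, sp=0xba
body[0] mov  r2, #0x2b → r2=0x2b
body[1] add  r0, r5, r4 → r0=0xa6
body[2] sub  r5, r5, r2 → r5=0xcf
body[3] sub  r4, r5, #41 → r4=0xa6
body[4] add  r3, r0, r3 → r3=0x5f
body[5] mov  r5, #0x58 → r5=0x58
epilogue: pop r5=0xfa, sp=0xbb
epilogue: pop r3=0xb9, sp=0xbc
epilogue: pop r0=0xdd, sp=0xbd
r5 is callee-saved → restored

REG = 0xfa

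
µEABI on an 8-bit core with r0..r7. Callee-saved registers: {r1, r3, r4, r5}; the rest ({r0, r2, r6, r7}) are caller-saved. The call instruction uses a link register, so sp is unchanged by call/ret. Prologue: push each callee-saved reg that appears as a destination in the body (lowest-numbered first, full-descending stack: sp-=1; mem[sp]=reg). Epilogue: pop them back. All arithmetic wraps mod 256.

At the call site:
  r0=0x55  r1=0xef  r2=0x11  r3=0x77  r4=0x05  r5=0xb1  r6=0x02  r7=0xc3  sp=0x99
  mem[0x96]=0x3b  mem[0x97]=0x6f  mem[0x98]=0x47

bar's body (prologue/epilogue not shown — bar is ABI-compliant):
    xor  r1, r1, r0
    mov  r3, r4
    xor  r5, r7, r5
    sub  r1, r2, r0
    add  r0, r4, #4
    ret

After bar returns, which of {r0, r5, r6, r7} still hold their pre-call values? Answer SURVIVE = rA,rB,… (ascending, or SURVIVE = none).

SURVIVE = r5,r6,r7

prologue: push r1 → mem[0x98]=0xef, sp=0x98
prologue: push r3 → mem[0x97]=0x77, sp=0x97
prologue: push r5 → mem[0x96]=0xb1, sp=0x96
body[0] xor  r1, r1, r0 → r1=0xba
body[1] mov  r3, r4 → r3=0x05
body[2] xor  r5, r7, r5 → r5=0x72
body[3] sub  r1, r2, r0 → r1=0xbc
body[4] add  r0, r4, #4 → r0=0x09
epilogue: pop r5=0xb1, sp=0x97
epilogue: pop r3=0x77, sp=0x98
epilogue: pop r1=0xef, sp=0x99
r0: caller-saved, written=True
r5: callee-saved, written=True
r6: caller-saved, written=False
r7: caller-saved, written=False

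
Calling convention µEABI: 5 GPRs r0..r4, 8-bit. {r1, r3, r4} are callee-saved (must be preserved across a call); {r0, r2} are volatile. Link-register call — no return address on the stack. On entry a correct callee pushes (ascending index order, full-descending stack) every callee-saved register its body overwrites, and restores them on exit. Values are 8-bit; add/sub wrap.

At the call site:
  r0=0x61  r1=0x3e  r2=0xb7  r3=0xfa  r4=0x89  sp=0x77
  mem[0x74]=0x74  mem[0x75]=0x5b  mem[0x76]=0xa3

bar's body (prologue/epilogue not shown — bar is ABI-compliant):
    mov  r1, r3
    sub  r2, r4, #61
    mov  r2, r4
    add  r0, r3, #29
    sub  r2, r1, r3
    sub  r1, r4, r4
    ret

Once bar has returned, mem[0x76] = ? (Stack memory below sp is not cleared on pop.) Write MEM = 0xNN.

MEM = 0x3e

prologue: push r1 -> mem[0x76]=0x3e, sp=0x76
body[0] mov  r1, r3 -> r1=0xfa
body[1] sub  r2, r4, #61 -> r2=0x4c
body[2] mov  r2, r4 -> r2=0x89
body[3] add  r0, r3, #29 -> r0=0x17
body[4] sub  r2, r1, r3 -> r2=0x00
body[5] sub  r1, r4, r4 -> r1=0x00
epilogue: pop r1=0x3e, sp=0x77
prologue pushed ['r1'] at ['0x76']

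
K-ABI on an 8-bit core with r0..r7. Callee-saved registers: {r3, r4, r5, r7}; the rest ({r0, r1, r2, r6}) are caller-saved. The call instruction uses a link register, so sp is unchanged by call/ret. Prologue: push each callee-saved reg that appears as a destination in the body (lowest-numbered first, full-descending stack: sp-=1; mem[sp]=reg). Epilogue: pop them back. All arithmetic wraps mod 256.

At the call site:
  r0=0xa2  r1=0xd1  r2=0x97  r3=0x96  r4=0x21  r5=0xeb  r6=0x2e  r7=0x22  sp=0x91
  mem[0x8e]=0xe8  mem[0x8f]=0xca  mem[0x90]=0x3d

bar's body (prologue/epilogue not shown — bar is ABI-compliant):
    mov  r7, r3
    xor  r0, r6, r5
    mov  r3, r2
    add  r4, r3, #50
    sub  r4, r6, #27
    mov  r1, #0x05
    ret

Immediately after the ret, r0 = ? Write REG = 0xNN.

prologue: push r3 -> mem[0x90]=0x96, sp=0x90
prologue: push r4 -> mem[0x8f]=0x21, sp=0x8f
prologue: push r7 -> mem[0x8e]=0x22, sp=0x8e
body[0] mov  r7, r3 -> r7=0x96
body[1] xor  r0, r6, r5 -> r0=0xc5
body[2] mov  r3, r2 -> r3=0x97
body[3] add  r4, r3, #50 -> r4=0xc9
body[4] sub  r4, r6, #27 -> r4=0x13
body[5] mov  r1, #0x05 -> r1=0x05
epilogue: pop r7=0x22, sp=0x8f
epilogue: pop r4=0x21, sp=0x90
epilogue: pop r3=0x96, sp=0x91
r0 is caller-saved -> body value

REG = 0xc5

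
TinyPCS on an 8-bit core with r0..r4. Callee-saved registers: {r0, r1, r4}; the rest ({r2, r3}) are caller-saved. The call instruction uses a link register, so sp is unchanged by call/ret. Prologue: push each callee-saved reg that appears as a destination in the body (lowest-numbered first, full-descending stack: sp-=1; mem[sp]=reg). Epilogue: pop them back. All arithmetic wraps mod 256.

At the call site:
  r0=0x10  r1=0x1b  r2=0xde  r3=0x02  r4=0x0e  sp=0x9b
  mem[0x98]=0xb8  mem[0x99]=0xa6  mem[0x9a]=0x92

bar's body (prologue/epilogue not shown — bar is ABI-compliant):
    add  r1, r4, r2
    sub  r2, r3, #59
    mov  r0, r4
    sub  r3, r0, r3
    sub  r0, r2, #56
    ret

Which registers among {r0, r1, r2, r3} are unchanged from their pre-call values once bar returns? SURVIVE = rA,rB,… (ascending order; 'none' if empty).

SURVIVE = r0,r1

prologue: push r0 → mem[0x9a]=0x10, sp=0x9a
prologue: push r1 → mem[0x99]=0x1b, sp=0x99
body[0] add  r1, r4, r2 → r1=0xec
body[1] sub  r2, r3, #59 → r2=0xc7
body[2] mov  r0, r4 → r0=0x0e
body[3] sub  r3, r0, r3 → r3=0x0c
body[4] sub  r0, r2, #56 → r0=0x8f
epilogue: pop r1=0x1b, sp=0x9a
epilogue: pop r0=0x10, sp=0x9b
r0: callee-saved, written=True
r1: callee-saved, written=True
r2: caller-saved, written=True
r3: caller-saved, written=True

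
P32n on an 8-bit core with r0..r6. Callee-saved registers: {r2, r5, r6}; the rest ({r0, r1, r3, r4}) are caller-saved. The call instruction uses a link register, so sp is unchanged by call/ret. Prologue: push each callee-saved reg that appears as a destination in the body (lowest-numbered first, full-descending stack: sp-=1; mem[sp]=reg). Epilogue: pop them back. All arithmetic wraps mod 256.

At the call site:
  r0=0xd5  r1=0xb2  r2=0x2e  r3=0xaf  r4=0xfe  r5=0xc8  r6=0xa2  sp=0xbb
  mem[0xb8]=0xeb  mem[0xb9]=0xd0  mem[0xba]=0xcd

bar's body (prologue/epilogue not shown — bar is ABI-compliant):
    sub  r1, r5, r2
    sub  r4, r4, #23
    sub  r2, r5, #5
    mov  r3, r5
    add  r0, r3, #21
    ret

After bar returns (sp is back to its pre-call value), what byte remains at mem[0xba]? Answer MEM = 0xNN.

MEM = 0x2e

prologue: push r2 -> mem[0xba]=0x2e, sp=0xba
body[0] sub  r1, r5, r2 -> r1=0x9a
body[1] sub  r4, r4, #23 -> r4=0xe7
body[2] sub  r2, r5, #5 -> r2=0xc3
body[3] mov  r3, r5 -> r3=0xc8
body[4] add  r0, r3, #21 -> r0=0xdd
epilogue: pop r2=0x2e, sp=0xbb
prologue pushed ['r2'] at ['0xba']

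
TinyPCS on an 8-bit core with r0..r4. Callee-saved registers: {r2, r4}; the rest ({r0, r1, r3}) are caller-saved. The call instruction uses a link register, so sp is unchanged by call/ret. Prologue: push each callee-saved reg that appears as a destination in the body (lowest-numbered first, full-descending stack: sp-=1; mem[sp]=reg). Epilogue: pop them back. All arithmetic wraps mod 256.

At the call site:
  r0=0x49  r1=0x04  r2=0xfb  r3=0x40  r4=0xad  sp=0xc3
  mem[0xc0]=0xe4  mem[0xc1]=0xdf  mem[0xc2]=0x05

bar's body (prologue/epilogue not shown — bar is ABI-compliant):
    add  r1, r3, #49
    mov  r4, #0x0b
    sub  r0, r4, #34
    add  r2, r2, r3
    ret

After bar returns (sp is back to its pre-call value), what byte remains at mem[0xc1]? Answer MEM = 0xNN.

prologue: push r2 -> mem[0xc2]=0xfb, sp=0xc2
prologue: push r4 -> mem[0xc1]=0xad, sp=0xc1
body[0] add  r1, r3, #49 -> r1=0x71
body[1] mov  r4, #0x0b -> r4=0x0b
body[2] sub  r0, r4, #34 -> r0=0xe9
body[3] add  r2, r2, r3 -> r2=0x3b
epilogue: pop r4=0xad, sp=0xc2
epilogue: pop r2=0xfb, sp=0xc3
prologue pushed ['r2', 'r4'] at ['0xc2', '0xc1']

MEM = 0xad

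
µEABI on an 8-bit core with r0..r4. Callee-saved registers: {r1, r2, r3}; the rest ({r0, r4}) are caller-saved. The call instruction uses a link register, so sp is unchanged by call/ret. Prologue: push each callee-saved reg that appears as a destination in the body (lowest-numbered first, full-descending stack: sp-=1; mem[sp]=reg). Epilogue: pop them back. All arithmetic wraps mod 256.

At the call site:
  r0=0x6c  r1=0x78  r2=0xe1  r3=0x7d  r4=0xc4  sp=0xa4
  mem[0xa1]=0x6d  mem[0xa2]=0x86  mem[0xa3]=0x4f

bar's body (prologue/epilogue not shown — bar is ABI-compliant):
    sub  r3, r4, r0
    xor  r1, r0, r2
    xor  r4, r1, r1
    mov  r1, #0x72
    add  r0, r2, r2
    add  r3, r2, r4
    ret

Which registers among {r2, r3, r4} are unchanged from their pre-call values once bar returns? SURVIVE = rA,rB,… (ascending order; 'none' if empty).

SURVIVE = r2,r3

prologue: push r1 → mem[0xa3]=0x78, sp=0xa3
prologue: push r3 → mem[0xa2]=0x7d, sp=0xa2
body[0] sub  r3, r4, r0 → r3=0x58
body[1] xor  r1, r0, r2 → r1=0x8d
body[2] xor  r4, r1, r1 → r4=0x00
body[3] mov  r1, #0x72 → r1=0x72
body[4] add  r0, r2, r2 → r0=0xc2
body[5] add  r3, r2, r4 → r3=0xe1
epilogue: pop r3=0x7d, sp=0xa3
epilogue: pop r1=0x78, sp=0xa4
r2: callee-saved, written=False
r3: callee-saved, written=True
r4: caller-saved, written=True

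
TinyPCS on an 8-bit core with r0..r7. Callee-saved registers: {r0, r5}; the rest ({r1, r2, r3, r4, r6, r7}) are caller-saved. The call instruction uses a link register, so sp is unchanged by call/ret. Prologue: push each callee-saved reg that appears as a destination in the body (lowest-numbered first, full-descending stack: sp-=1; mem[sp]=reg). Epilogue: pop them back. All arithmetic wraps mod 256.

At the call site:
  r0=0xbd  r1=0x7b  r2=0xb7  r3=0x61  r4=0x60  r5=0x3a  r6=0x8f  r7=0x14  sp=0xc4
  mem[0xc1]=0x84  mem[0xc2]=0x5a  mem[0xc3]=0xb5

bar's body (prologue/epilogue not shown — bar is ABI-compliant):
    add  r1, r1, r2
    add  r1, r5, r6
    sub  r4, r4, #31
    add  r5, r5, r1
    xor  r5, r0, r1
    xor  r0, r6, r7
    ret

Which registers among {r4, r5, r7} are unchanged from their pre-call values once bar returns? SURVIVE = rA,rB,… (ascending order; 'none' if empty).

SURVIVE = r5,r7

prologue: push r0 -> mem[0xc3]=0xbd, sp=0xc3
prologue: push r5 -> mem[0xc2]=0x3a, sp=0xc2
body[0] add  r1, r1, r2 -> r1=0x32
body[1] add  r1, r5, r6 -> r1=0xc9
body[2] sub  r4, r4, #31 -> r4=0x41
body[3] add  r5, r5, r1 -> r5=0x03
body[4] xor  r5, r0, r1 -> r5=0x74
body[5] xor  r0, r6, r7 -> r0=0x9b
epilogue: pop r5=0x3a, sp=0xc3
epilogue: pop r0=0xbd, sp=0xc4
r4: caller-saved, written=True
r5: callee-saved, written=True
r7: caller-saved, written=False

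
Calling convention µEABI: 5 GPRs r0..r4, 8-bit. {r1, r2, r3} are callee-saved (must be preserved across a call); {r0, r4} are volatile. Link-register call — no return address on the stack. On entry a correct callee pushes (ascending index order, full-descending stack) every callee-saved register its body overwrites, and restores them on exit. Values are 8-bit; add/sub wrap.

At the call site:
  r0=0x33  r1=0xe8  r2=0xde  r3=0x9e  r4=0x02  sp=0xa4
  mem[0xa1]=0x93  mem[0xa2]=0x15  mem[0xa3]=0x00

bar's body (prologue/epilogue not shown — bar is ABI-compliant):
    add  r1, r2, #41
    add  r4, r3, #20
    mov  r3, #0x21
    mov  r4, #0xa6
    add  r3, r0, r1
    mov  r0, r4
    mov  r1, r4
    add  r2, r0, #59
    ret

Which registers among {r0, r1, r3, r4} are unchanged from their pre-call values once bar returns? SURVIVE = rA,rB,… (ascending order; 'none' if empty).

SURVIVE = r1,r3

prologue: push r1 -> mem[0xa3]=0xe8, sp=0xa3
prologue: push r2 -> mem[0xa2]=0xde, sp=0xa2
prologue: push r3 -> mem[0xa1]=0x9e, sp=0xa1
body[0] add  r1, r2, #41 -> r1=0x07
body[1] add  r4, r3, #20 -> r4=0xb2
body[2] mov  r3, #0x21 -> r3=0x21
body[3] mov  r4, #0xa6 -> r4=0xa6
body[4] add  r3, r0, r1 -> r3=0x3a
body[5] mov  r0, r4 -> r0=0xa6
body[6] mov  r1, r4 -> r1=0xa6
body[7] add  r2, r0, #59 -> r2=0xe1
epilogue: pop r3=0x9e, sp=0xa2
epilogue: pop r2=0xde, sp=0xa3
epilogue: pop r1=0xe8, sp=0xa4
r0: caller-saved, written=True
r1: callee-saved, written=True
r3: callee-saved, written=True
r4: caller-saved, written=True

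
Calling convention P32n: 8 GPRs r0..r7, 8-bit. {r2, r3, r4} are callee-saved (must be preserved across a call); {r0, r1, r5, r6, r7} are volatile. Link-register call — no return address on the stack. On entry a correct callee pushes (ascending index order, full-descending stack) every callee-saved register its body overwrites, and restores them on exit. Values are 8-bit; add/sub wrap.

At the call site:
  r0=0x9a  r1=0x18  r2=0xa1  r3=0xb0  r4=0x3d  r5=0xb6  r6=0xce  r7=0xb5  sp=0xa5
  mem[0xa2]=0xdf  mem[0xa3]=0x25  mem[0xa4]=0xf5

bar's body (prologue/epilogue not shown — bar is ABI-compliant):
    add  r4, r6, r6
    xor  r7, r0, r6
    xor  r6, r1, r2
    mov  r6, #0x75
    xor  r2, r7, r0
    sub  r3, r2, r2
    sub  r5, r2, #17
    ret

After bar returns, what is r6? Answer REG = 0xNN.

REG = 0x75

prologue: push r2 -> mem[0xa4]=0xa1, sp=0xa4
prologue: push r3 -> mem[0xa3]=0xb0, sp=0xa3
prologue: push r4 -> mem[0xa2]=0x3d, sp=0xa2
body[0] add  r4, r6, r6 -> r4=0x9c
body[1] xor  r7, r0, r6 -> r7=0x54
body[2] xor  r6, r1, r2 -> r6=0xb9
body[3] mov  r6, #0x75 -> r6=0x75
body[4] xor  r2, r7, r0 -> r2=0xce
body[5] sub  r3, r2, r2 -> r3=0x00
body[6] sub  r5, r2, #17 -> r5=0xbd
epilogue: pop r4=0x3d, sp=0xa3
epilogue: pop r3=0xb0, sp=0xa4
epilogue: pop r2=0xa1, sp=0xa5
r6 is caller-saved -> body value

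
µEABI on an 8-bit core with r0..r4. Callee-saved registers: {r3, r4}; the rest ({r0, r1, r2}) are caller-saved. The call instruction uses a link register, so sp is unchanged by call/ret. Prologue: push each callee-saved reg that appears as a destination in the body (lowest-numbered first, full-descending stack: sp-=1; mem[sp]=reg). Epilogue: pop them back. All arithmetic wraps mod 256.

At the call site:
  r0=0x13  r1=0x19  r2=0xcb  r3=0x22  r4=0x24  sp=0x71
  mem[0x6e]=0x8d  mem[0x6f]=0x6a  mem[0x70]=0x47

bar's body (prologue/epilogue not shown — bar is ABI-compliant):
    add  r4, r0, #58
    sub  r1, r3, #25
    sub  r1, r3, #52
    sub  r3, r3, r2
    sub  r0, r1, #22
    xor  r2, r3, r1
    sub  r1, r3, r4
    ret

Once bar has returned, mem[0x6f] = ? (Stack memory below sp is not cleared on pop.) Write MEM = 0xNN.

prologue: push r3 → mem[0x70]=0x22, sp=0x70
prologue: push r4 → mem[0x6f]=0x24, sp=0x6f
body[0] add  r4, r0, #58 → r4=0x4d
body[1] sub  r1, r3, #25 → r1=0x09
body[2] sub  r1, r3, #52 → r1=0xee
body[3] sub  r3, r3, r2 → r3=0x57
body[4] sub  r0, r1, #22 → r0=0xd8
body[5] xor  r2, r3, r1 → r2=0xb9
body[6] sub  r1, r3, r4 → r1=0x0a
epilogue: pop r4=0x24, sp=0x70
epilogue: pop r3=0x22, sp=0x71
prologue pushed ['r3', 'r4'] at ['0x70', '0x6f']

MEM = 0x24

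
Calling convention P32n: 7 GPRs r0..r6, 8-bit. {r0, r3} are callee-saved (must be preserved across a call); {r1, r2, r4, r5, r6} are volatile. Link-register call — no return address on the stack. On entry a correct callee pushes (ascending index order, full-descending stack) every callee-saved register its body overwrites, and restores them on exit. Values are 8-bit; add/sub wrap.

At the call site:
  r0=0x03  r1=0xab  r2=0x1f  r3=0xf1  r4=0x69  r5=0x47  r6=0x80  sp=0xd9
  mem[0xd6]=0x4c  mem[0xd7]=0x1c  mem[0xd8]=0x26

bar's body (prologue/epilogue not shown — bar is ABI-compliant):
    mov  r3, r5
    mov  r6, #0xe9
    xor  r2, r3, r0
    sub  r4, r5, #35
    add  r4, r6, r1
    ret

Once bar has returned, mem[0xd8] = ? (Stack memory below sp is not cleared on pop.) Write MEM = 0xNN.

MEM = 0xf1

prologue: push r3 -> mem[0xd8]=0xf1, sp=0xd8
body[0] mov  r3, r5 -> r3=0x47
body[1] mov  r6, #0xe9 -> r6=0xe9
body[2] xor  r2, r3, r0 -> r2=0x44
body[3] sub  r4, r5, #35 -> r4=0x24
body[4] add  r4, r6, r1 -> r4=0x94
epilogue: pop r3=0xf1, sp=0xd9
prologue pushed ['r3'] at ['0xd8']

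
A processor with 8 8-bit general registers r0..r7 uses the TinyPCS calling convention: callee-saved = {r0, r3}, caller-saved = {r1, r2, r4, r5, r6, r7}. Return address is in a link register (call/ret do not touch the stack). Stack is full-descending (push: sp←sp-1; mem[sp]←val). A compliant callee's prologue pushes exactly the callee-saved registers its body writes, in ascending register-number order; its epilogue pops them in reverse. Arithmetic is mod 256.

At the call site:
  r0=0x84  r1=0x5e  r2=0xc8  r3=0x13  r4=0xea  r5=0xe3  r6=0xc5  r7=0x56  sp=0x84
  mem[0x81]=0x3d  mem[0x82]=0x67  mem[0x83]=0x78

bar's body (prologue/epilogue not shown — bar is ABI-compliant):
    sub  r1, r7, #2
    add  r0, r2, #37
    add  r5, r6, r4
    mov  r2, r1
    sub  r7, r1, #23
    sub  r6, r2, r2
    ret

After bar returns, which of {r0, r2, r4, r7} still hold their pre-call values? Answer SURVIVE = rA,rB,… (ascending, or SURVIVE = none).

SURVIVE = r0,r4

prologue: push r0 -> mem[0x83]=0x84, sp=0x83
body[0] sub  r1, r7, #2 -> r1=0x54
body[1] add  r0, r2, #37 -> r0=0xed
body[2] add  r5, r6, r4 -> r5=0xaf
body[3] mov  r2, r1 -> r2=0x54
body[4] sub  r7, r1, #23 -> r7=0x3d
body[5] sub  r6, r2, r2 -> r6=0x00
epilogue: pop r0=0x84, sp=0x84
r0: callee-saved, written=True
r2: caller-saved, written=True
r4: caller-saved, written=False
r7: caller-saved, written=True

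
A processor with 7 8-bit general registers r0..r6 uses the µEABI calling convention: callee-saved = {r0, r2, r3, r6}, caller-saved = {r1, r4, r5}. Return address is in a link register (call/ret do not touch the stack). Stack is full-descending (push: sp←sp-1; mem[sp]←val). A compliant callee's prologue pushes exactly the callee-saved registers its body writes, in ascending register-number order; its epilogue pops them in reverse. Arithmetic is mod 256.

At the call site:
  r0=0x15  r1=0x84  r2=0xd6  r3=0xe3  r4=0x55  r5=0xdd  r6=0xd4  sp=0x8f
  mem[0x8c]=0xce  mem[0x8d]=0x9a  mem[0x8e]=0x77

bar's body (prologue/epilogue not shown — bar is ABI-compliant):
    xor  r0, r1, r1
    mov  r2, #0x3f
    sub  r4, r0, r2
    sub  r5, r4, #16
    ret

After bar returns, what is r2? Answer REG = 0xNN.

REG = 0xd6

prologue: push r0 -> mem[0x8e]=0x15, sp=0x8e
prologue: push r2 -> mem[0x8d]=0xd6, sp=0x8d
body[0] xor  r0, r1, r1 -> r0=0x00
body[1] mov  r2, #0x3f -> r2=0x3f
body[2] sub  r4, r0, r2 -> r4=0xc1
body[3] sub  r5, r4, #16 -> r5=0xb1
epilogue: pop r2=0xd6, sp=0x8e
epilogue: pop r0=0x15, sp=0x8f
r2 is callee-saved -> restored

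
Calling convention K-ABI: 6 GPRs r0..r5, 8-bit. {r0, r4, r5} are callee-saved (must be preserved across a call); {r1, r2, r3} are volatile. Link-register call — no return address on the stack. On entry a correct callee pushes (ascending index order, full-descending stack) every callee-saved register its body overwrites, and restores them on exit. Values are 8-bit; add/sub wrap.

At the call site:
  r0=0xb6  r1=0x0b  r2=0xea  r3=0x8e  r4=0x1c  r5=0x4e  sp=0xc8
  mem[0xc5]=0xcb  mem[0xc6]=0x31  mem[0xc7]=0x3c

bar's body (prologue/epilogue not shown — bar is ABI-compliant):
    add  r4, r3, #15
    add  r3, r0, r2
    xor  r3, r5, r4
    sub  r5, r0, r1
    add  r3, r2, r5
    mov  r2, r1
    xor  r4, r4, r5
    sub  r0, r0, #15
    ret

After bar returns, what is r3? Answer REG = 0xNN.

prologue: push r0 -> mem[0xc7]=0xb6, sp=0xc7
prologue: push r4 -> mem[0xc6]=0x1c, sp=0xc6
prologue: push r5 -> mem[0xc5]=0x4e, sp=0xc5
body[0] add  r4, r3, #15 -> r4=0x9d
body[1] add  r3, r0, r2 -> r3=0xa0
body[2] xor  r3, r5, r4 -> r3=0xd3
body[3] sub  r5, r0, r1 -> r5=0xab
body[4] add  r3, r2, r5 -> r3=0x95
body[5] mov  r2, r1 -> r2=0x0b
body[6] xor  r4, r4, r5 -> r4=0x36
body[7] sub  r0, r0, #15 -> r0=0xa7
epilogue: pop r5=0x4e, sp=0xc6
epilogue: pop r4=0x1c, sp=0xc7
epilogue: pop r0=0xb6, sp=0xc8
r3 is caller-saved -> body value

REG = 0x95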